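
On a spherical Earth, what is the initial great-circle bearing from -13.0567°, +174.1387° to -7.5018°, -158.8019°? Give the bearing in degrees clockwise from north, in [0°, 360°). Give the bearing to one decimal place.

80.9°

Δλ = -158.8019 − 174.1387 = -332.9406°; wrapped into (−180°, 180°]: 27.0594°.
θ = atan2( sin Δλ · cos φ₂ , cos φ₁ · sin φ₂ − sin φ₁ · cos φ₂ · cos Δλ )
  = atan2(0.45102, 0.07228) = 80.895° → normalised to [0°, 360°): 80.895°.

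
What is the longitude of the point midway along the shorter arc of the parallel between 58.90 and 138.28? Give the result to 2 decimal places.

+98.59°

Signed shortest Δλ from +58.90° to +138.28° is +79.38°.
Midpoint longitude = +58.90° + (+79.38°)/2 = +58.90° + 39.69° = +98.59°.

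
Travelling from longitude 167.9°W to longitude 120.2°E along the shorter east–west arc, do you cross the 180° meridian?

Yes

Naïve |120.2 − -167.9| = 288.1° > 180°, so the shorter arc goes the other way round — across 180°.
Signed shortest Δλ = ((120.2 − -167.9 + 180) mod 360) − 180 = -71.9°.
Going west by 71.9° from -167.9° passes through 180° before reaching +120.2°.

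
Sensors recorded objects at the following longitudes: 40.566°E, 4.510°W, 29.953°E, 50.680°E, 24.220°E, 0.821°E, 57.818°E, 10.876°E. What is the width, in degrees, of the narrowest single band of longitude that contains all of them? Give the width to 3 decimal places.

62.328°

Sort the longitudes: -4.510°, +0.821°, +10.876°, +24.220°, +29.953°, +40.566°, +50.680°, +57.818°.
Eastward gaps between consecutive values (wrapping around): 5.331°, 10.055°, 13.344°, 5.733°, 10.613°, 10.114°, 7.138°, 297.672°.
Largest gap = 297.672° ⇒ minimal covering band is its complement: 360° − 297.672° = 62.328°.
Band runs from -4.510° eastward to +57.818°.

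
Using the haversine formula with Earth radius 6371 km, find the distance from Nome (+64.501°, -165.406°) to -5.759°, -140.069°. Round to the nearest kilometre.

Δλ = -140.069 − -165.406 = 25.337°.
Δφ = -5.759 − 64.501 = -70.260°.
a = sin²(Δφ/2) + cos φ₁ · cos φ₂ · sin²(Δλ/2) = 0.351725.
c = 2·atan2(√a, √(1−a)) = 1.26972 rad → d = 6371·c ≈ 8089.37 km.

8089 km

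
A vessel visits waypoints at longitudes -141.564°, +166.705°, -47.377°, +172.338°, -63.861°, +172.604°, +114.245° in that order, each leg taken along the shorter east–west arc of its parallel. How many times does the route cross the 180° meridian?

5

Leg 1: -141.564° → +166.705°, shortest Δλ = -51.731° (west) — crosses 180°.
Leg 2: +166.705° → -47.377°, shortest Δλ = 145.918° (east) — crosses 180°.
Leg 3: -47.377° → +172.338°, shortest Δλ = -140.285° (west) — crosses 180°.
Leg 4: +172.338° → -63.861°, shortest Δλ = 123.801° (east) — crosses 180°.
Leg 5: -63.861° → +172.604°, shortest Δλ = -123.535° (west) — crosses 180°.
Leg 6: +172.604° → +114.245°, shortest Δλ = -58.359° (west) — does not cross 180°.
Total crossings: 5.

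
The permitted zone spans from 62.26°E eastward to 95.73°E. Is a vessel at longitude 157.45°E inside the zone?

Band width going east from +62.26° to +95.73°: ((95.73 − 62.26) mod 360) = 33.47°.
Offset of +157.45° east of the west edge: ((157.45 − 62.26) mod 360) = 95.19°.
95.19° > 33.47° ⇒ outside.

No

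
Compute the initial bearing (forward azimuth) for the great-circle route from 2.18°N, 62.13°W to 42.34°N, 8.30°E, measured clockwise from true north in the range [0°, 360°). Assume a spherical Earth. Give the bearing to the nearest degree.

46°

Δλ = 8.30 − -62.13 = 70.43°.
θ = atan2( sin Δλ · cos φ₂ , cos φ₁ · sin φ₂ − sin φ₁ · cos φ₂ · cos Δλ )
  = atan2(0.69646, 0.66362) = 46.383° → normalised to [0°, 360°): 46.383°.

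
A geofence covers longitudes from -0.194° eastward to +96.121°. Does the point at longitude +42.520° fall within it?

Yes

Band width going east from -0.194° to +96.121°: ((96.121 − -0.194) mod 360) = 96.315°.
Offset of +42.520° east of the west edge: ((42.520 − -0.194) mod 360) = 42.714°.
42.714° ≤ 96.315° ⇒ inside.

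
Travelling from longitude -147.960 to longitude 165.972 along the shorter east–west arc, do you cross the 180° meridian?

Yes

Naïve |165.972 − -147.960| = 313.932° > 180°, so the shorter arc goes the other way round — across 180°.
Signed shortest Δλ = ((165.972 − -147.960 + 180) mod 360) − 180 = -46.068°.
Going west by 46.068° from -147.960° passes through 180° before reaching +165.972°.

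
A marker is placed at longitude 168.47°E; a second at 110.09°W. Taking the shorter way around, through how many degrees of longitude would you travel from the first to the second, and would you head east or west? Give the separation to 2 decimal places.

81.44° east

Raw difference: -110.09 − 168.47 = -278.56°.
Normalise into (−180°, 180°]: -278.56° + 360° = 81.44°.
Positive ⇒ the second point lies to the east; separation 81.44°.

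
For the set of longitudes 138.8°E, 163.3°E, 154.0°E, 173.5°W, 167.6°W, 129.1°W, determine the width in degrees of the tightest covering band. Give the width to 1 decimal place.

92.1°

Sort the longitudes: -173.5°, -167.6°, -129.1°, +138.8°, +154.0°, +163.3°.
Eastward gaps between consecutive values (wrapping around): 5.9°, 38.5°, 267.9°, 15.2°, 9.3°, 23.2°.
Largest gap = 267.9° ⇒ minimal covering band is its complement: 360° − 267.9° = 92.1°.
Band runs from +138.8° eastward to -129.1°, crossing the antimeridian.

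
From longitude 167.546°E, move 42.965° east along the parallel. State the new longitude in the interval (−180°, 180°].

Start at +167.546°; shift +42.965° → +210.511°.
+210.511° lies outside (−180°, 180°]; subtract 360° → -149.489°.

149.489°W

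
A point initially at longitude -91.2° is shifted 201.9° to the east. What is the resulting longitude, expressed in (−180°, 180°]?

Start at -91.2°; shift +201.9° → +110.7°.
+110.7° already lies in (−180°, 180°].

+110.7°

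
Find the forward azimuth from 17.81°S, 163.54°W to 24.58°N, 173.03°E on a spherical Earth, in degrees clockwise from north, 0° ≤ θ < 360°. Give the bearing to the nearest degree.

331°

Δλ = 173.03 − -163.54 = 336.57°; wrapped into (−180°, 180°]: -23.43°.
θ = atan2( sin Δλ · cos φ₂ , cos φ₁ · sin φ₂ − sin φ₁ · cos φ₂ · cos Δλ )
  = atan2(-0.36160, 0.65124) = -29.041° → normalised to [0°, 360°): 330.959°.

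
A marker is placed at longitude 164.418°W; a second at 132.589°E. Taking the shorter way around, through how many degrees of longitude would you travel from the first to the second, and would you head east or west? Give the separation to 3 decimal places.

Raw difference: 132.589 − -164.418 = 297.007°.
Normalise into (−180°, 180°]: 297.007° − 360° = -62.993°.
Negative ⇒ the second point lies to the west; separation 62.993°.

62.993° west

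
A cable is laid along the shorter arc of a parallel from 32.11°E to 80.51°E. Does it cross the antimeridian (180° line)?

Signed shortest Δλ = ((80.51 − 32.11 + 180) mod 360) − 180 = 48.4°.
Going east by 48.4° from +32.11° reaches +80.51° without touching 180°.

No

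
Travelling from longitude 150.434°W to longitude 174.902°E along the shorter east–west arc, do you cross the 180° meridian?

Yes

Naïve |174.902 − -150.434| = 325.336° > 180°, so the shorter arc goes the other way round — across 180°.
Signed shortest Δλ = ((174.902 − -150.434 + 180) mod 360) − 180 = -34.664°.
Going west by 34.664° from -150.434° passes through 180° before reaching +174.902°.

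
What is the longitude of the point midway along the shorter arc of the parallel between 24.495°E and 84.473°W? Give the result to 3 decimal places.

29.989°W

Signed shortest Δλ from +24.495° to -84.473° is -108.968°.
Midpoint longitude = +24.495° + (-108.968°)/2 = +24.495° − 54.484° = -29.989°.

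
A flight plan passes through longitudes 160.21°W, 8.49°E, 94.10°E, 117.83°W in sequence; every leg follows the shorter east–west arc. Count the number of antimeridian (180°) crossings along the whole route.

Leg 1: -160.21° → +8.49°, shortest Δλ = 168.7° (east) — does not cross 180°.
Leg 2: +8.49° → +94.10°, shortest Δλ = 85.61° (east) — does not cross 180°.
Leg 3: +94.10° → -117.83°, shortest Δλ = 148.07° (east) — crosses 180°.
Total crossings: 1.

1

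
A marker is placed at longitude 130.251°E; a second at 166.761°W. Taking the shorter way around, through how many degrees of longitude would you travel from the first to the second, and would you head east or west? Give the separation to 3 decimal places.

Raw difference: -166.761 − 130.251 = -297.012°.
Normalise into (−180°, 180°]: -297.012° + 360° = 62.988°.
Positive ⇒ the second point lies to the east; separation 62.988°.

62.988° east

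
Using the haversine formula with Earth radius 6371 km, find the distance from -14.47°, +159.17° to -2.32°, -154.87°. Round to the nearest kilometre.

5220 km

Δλ = -154.87 − 159.17 = -314.04°; wrapped into (−180°, 180°]: 45.96°.
Δφ = -2.32 − -14.47 = 12.15°.
a = sin²(Δφ/2) + cos φ₁ · cos φ₂ · sin²(Δλ/2) = 0.158664.
c = 2·atan2(√a, √(1−a)) = 0.81938 rad → d = 6371·c ≈ 5220.29 km.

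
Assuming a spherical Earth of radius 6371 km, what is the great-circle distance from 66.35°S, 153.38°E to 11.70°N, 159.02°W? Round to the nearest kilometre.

9503 km

Δλ = -159.02 − 153.38 = -312.40°; wrapped into (−180°, 180°]: 47.60°.
Δφ = 11.70 − -66.35 = 78.05°.
a = sin²(Δφ/2) + cos φ₁ · cos φ₂ · sin²(Δλ/2) = 0.460440.
c = 2·atan2(√a, √(1−a)) = 1.49159 rad → d = 6371·c ≈ 9502.95 km.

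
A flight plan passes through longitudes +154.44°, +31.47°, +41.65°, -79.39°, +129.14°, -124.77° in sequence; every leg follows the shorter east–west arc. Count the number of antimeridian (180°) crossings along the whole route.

Leg 1: +154.44° → +31.47°, shortest Δλ = -122.97° (west) — does not cross 180°.
Leg 2: +31.47° → +41.65°, shortest Δλ = 10.18° (east) — does not cross 180°.
Leg 3: +41.65° → -79.39°, shortest Δλ = -121.04° (west) — does not cross 180°.
Leg 4: -79.39° → +129.14°, shortest Δλ = -151.47° (west) — crosses 180°.
Leg 5: +129.14° → -124.77°, shortest Δλ = 106.09° (east) — crosses 180°.
Total crossings: 2.

2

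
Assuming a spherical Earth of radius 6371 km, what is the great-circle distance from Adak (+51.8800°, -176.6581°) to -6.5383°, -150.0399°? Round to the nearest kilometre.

Δλ = -150.0399 − -176.6581 = 26.6182°.
Δφ = -6.5383 − 51.8800 = -58.4183°.
a = sin²(Δφ/2) + cos φ₁ · cos φ₂ · sin²(Δλ/2) = 0.270644.
c = 2·atan2(√a, √(1−a)) = 1.09425 rad → d = 6371·c ≈ 6971.48 km.

6971 km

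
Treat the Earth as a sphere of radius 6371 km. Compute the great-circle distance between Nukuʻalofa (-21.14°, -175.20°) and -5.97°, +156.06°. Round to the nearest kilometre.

Δλ = 156.06 − -175.20 = 331.26°; wrapped into (−180°, 180°]: -28.74°.
Δφ = -5.97 − -21.14 = 15.17°.
a = sin²(Δφ/2) + cos φ₁ · cos φ₂ · sin²(Δλ/2) = 0.074561.
c = 2·atan2(√a, √(1−a)) = 0.55314 rad → d = 6371·c ≈ 3524.07 km.

3524 km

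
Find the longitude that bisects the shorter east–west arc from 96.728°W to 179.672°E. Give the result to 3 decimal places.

Signed shortest Δλ from -96.728° to +179.672° is -83.600°.
Midpoint longitude = -96.728° + (-83.600°)/2 = -96.728° − 41.800° = -138.528°.
(The naïve average (-96.728 + +179.672)/2 = 41.472° is on the wrong side of the globe.)

138.528°W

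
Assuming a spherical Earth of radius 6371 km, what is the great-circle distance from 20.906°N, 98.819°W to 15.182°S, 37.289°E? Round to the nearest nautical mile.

8286 nmi

Δλ = 37.289 − -98.819 = 136.108°.
Δφ = -15.182 − 20.906 = -36.088°.
a = sin²(Δφ/2) + cos φ₁ · cos φ₂ · sin²(Δλ/2) = 0.871580.
c = 2·atan2(√a, √(1−a)) = 2.40858 rad → d = 6371·c ≈ 15345.05 km ≈ 8285.66 nmi.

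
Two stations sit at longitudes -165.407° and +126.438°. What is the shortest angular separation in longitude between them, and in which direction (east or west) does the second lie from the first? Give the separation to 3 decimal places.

Raw difference: 126.438 − -165.407 = 291.845°.
Normalise into (−180°, 180°]: 291.845° − 360° = -68.155°.
Negative ⇒ the second point lies to the west; separation 68.155°.

68.155° west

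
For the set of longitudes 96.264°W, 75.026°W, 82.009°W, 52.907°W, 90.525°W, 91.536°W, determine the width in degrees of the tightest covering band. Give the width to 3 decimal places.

Sort the longitudes: -96.264°, -91.536°, -90.525°, -82.009°, -75.026°, -52.907°.
Eastward gaps between consecutive values (wrapping around): 4.728°, 1.011°, 8.516°, 6.983°, 22.119°, 316.643°.
Largest gap = 316.643° ⇒ minimal covering band is its complement: 360° − 316.643° = 43.357°.
Band runs from -96.264° eastward to -52.907°.

43.357°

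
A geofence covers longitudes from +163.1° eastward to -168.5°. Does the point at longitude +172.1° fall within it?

Band width going east from +163.1° to -168.5°: ((-168.5 − 163.1) mod 360) = 28.4°.
Offset of +172.1° east of the west edge: ((172.1 − 163.1) mod 360) = 9.0°.
9.0° ≤ 28.4° ⇒ inside.

Yes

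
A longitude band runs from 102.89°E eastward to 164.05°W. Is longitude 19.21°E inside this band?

No

Band width going east from +102.89° to -164.05°: ((-164.05 − 102.89) mod 360) = 93.06°.
Offset of +19.21° east of the west edge: ((19.21 − 102.89) mod 360) = 276.32°.
276.32° > 93.06° ⇒ outside.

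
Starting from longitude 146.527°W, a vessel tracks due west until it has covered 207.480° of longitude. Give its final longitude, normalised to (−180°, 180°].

Start at -146.527°; shift −207.480° → -354.007°.
-354.007° lies outside (−180°, 180°]; add 360° → +5.993°.

5.993°E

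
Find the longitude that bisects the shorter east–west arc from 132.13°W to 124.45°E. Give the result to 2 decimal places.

Signed shortest Δλ from -132.13° to +124.45° is -103.42°.
Midpoint longitude = -132.13° + (-103.42°)/2 = -132.13° − 51.71° = -183.84°.
Normalise into (−180°, 180°]: +176.16°.
(The naïve average (-132.13 + +124.45)/2 = -3.84° is on the wrong side of the globe.)

176.16°E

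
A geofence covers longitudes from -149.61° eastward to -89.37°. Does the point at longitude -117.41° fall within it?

Yes

Band width going east from -149.61° to -89.37°: ((-89.37 − -149.61) mod 360) = 60.24°.
Offset of -117.41° east of the west edge: ((-117.41 − -149.61) mod 360) = 32.20°.
32.20° ≤ 60.24° ⇒ inside.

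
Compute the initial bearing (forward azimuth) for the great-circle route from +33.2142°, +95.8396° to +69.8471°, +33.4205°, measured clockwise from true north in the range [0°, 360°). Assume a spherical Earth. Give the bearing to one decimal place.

Δλ = 33.4205 − 95.8396 = -62.4191°.
θ = atan2( sin Δλ · cos φ₂ , cos φ₁ · sin φ₂ − sin φ₁ · cos φ₂ · cos Δλ )
  = atan2(-0.30537, 0.69803) = -23.628° → normalised to [0°, 360°): 336.372°.

336.4°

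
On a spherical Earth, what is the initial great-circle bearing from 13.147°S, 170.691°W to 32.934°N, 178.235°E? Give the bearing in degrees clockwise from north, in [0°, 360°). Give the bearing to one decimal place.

Δλ = 178.235 − -170.691 = 348.926°; wrapped into (−180°, 180°]: -11.074°.
θ = atan2( sin Δλ · cos φ₂ , cos φ₁ · sin φ₂ − sin φ₁ · cos φ₂ · cos Δλ )
  = atan2(-0.16121, 0.71677) = -12.676° → normalised to [0°, 360°): 347.324°.

347.3°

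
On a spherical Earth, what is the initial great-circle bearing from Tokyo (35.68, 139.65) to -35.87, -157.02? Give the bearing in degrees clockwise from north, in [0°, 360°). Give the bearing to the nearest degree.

Δλ = -157.02 − 139.65 = -296.67°; wrapped into (−180°, 180°]: 63.33°.
θ = atan2( sin Δλ · cos φ₂ , cos φ₁ · sin φ₂ − sin φ₁ · cos φ₂ · cos Δλ )
  = atan2(0.72413, -0.68810) = 133.539° → normalised to [0°, 360°): 133.539°.

134°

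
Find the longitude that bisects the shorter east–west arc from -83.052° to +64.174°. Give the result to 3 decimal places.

-9.439°

Signed shortest Δλ from -83.052° to +64.174° is +147.226°.
Midpoint longitude = -83.052° + (+147.226°)/2 = -83.052° + 73.613° = -9.439°.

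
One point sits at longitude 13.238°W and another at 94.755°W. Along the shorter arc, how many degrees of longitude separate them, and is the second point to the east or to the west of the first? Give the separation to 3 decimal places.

81.517° west

Raw difference: -94.755 − -13.238 = -81.517°.
Normalise into (−180°, 180°]: -81.517° stays -81.517°.
Negative ⇒ the second point lies to the west; separation 81.517°.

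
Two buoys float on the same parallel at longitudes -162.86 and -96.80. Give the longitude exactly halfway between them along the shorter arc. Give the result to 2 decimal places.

-129.83°

Signed shortest Δλ from -162.86° to -96.80° is +66.06°.
Midpoint longitude = -162.86° + (+66.06°)/2 = -162.86° + 33.03° = -129.83°.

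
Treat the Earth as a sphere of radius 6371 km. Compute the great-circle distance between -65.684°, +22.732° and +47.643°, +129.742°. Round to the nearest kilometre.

Δλ = 129.742 − 22.732 = 107.010°.
Δφ = 47.643 − -65.684 = 113.327°.
a = sin²(Δφ/2) + cos φ₁ · cos φ₂ · sin²(Δλ/2) = 0.877283.
c = 2·atan2(√a, √(1−a)) = 2.42579 rad → d = 6371·c ≈ 15454.69 km.

15455 km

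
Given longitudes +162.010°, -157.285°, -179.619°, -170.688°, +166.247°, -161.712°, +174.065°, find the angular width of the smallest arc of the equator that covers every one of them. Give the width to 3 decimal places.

Sort the longitudes: -179.619°, -170.688°, -161.712°, -157.285°, +162.010°, +166.247°, +174.065°.
Eastward gaps between consecutive values (wrapping around): 8.931°, 8.976°, 4.427°, 319.295°, 4.237°, 7.818°, 6.316°.
Largest gap = 319.295° ⇒ minimal covering band is its complement: 360° − 319.295° = 40.705°.
Band runs from +162.010° eastward to -157.285°, crossing the antimeridian.

40.705°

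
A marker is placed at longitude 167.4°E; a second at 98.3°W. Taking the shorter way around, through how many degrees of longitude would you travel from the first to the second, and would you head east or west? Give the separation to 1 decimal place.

Raw difference: -98.3 − 167.4 = -265.7°.
Normalise into (−180°, 180°]: -265.7° + 360° = 94.3°.
Positive ⇒ the second point lies to the east; separation 94.3°.

94.3° east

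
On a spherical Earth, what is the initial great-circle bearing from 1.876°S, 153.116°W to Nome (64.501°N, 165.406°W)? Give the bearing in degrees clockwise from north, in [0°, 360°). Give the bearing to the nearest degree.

Δλ = -165.406 − -153.116 = -12.290°.
θ = atan2( sin Δλ · cos φ₂ , cos φ₁ · sin φ₂ − sin φ₁ · cos φ₂ · cos Δλ )
  = atan2(-0.09164, 0.91588) = -5.714° → normalised to [0°, 360°): 354.286°.

354°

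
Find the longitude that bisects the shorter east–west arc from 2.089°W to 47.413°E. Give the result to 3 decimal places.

Signed shortest Δλ from -2.089° to +47.413° is +49.502°.
Midpoint longitude = -2.089° + (+49.502°)/2 = -2.089° + 24.751° = +22.662°.

22.662°E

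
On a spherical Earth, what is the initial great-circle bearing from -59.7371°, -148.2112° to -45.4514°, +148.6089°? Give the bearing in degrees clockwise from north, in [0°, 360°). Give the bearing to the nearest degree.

Δλ = 148.6089 − -148.2112 = 296.8201°; wrapped into (−180°, 180°]: -63.1799°.
θ = atan2( sin Δλ · cos φ₂ , cos φ₁ · sin φ₂ − sin φ₁ · cos φ₂ · cos Δλ )
  = atan2(-0.62605, -0.08577) = -97.801° → normalised to [0°, 360°): 262.199°.

262°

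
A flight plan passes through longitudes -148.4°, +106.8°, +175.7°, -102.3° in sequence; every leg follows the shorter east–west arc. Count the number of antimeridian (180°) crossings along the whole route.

2

Leg 1: -148.4° → +106.8°, shortest Δλ = -104.8° (west) — crosses 180°.
Leg 2: +106.8° → +175.7°, shortest Δλ = 68.9° (east) — does not cross 180°.
Leg 3: +175.7° → -102.3°, shortest Δλ = 82.0° (east) — crosses 180°.
Total crossings: 2.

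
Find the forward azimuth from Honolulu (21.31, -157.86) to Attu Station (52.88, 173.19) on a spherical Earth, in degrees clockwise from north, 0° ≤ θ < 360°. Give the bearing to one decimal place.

Δλ = 173.19 − -157.86 = 331.05°; wrapped into (−180°, 180°]: -28.95°.
θ = atan2( sin Δλ · cos φ₂ , cos φ₁ · sin φ₂ − sin φ₁ · cos φ₂ · cos Δλ )
  = atan2(-0.29212, 0.55094) = -27.933° → normalised to [0°, 360°): 332.067°.

332.1°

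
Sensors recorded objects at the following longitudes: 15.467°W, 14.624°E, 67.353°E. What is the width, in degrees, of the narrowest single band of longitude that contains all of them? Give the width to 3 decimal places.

82.820°

Sort the longitudes: -15.467°, +14.624°, +67.353°.
Eastward gaps between consecutive values (wrapping around): 30.091°, 52.729°, 277.180°.
Largest gap = 277.180° ⇒ minimal covering band is its complement: 360° − 277.180° = 82.820°.
Band runs from -15.467° eastward to +67.353°.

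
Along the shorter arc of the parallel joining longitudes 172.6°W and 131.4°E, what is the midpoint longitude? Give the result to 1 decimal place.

159.4°E

Signed shortest Δλ from -172.6° to +131.4° is -56.0°.
Midpoint longitude = -172.6° + (-56.0°)/2 = -172.6° − 28.0° = -200.6°.
Normalise into (−180°, 180°]: +159.4°.
(The naïve average (-172.6 + +131.4)/2 = -20.6° is on the wrong side of the globe.)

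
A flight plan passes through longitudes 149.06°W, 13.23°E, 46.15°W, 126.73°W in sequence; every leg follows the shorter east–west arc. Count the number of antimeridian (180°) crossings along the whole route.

0

Leg 1: -149.06° → +13.23°, shortest Δλ = 162.29° (east) — does not cross 180°.
Leg 2: +13.23° → -46.15°, shortest Δλ = -59.38° (west) — does not cross 180°.
Leg 3: -46.15° → -126.73°, shortest Δλ = -80.58° (west) — does not cross 180°.
Total crossings: 0.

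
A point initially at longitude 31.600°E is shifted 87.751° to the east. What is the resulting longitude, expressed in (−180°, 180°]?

Start at +31.600°; shift +87.751° → +119.351°.
+119.351° already lies in (−180°, 180°].

119.351°E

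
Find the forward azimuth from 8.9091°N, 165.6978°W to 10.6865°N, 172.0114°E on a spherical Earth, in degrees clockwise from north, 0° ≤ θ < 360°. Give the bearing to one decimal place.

276.5°

Δλ = 172.0114 − -165.6978 = 337.7092°; wrapped into (−180°, 180°]: -22.2908°.
θ = atan2( sin Δλ · cos φ₂ , cos φ₁ · sin φ₂ − sin φ₁ · cos φ₂ · cos Δλ )
  = atan2(-0.37273, 0.04239) = -83.512° → normalised to [0°, 360°): 276.488°.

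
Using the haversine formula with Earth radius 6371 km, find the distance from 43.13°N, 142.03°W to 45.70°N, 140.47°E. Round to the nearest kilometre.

5911 km

Δλ = 140.47 − -142.03 = 282.50°; wrapped into (−180°, 180°]: -77.50°.
Δφ = 45.70 − 43.13 = 2.57°.
a = sin²(Δφ/2) + cos φ₁ · cos φ₂ · sin²(Δλ/2) = 0.200196.
c = 2·atan2(√a, √(1−a)) = 0.92778 rad → d = 6371·c ≈ 5910.92 km.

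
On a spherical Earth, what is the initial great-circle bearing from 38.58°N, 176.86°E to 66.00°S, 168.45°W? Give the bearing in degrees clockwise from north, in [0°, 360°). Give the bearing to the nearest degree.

Δλ = -168.45 − 176.86 = -345.31°; wrapped into (−180°, 180°]: 14.69°.
θ = atan2( sin Δλ · cos φ₂ , cos φ₁ · sin φ₂ − sin φ₁ · cos φ₂ · cos Δλ )
  = atan2(0.10314, -0.95951) = 173.864° → normalised to [0°, 360°): 173.864°.

174°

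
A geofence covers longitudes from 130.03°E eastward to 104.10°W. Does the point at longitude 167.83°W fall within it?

Band width going east from +130.03° to -104.10°: ((-104.10 − 130.03) mod 360) = 125.87°.
Offset of -167.83° east of the west edge: ((-167.83 − 130.03) mod 360) = 62.14°.
62.14° ≤ 125.87° ⇒ inside.

Yes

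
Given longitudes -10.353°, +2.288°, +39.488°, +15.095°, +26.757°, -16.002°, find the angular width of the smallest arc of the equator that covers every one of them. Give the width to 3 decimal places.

55.490°

Sort the longitudes: -16.002°, -10.353°, +2.288°, +15.095°, +26.757°, +39.488°.
Eastward gaps between consecutive values (wrapping around): 5.649°, 12.641°, 12.807°, 11.662°, 12.731°, 304.510°.
Largest gap = 304.510° ⇒ minimal covering band is its complement: 360° − 304.510° = 55.490°.
Band runs from -16.002° eastward to +39.488°.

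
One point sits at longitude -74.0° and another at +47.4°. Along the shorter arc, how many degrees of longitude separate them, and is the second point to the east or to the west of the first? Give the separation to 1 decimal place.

121.4° east

Raw difference: 47.4 − -74.0 = 121.4°.
Normalise into (−180°, 180°]: 121.4° stays 121.4°.
Positive ⇒ the second point lies to the east; separation 121.4°.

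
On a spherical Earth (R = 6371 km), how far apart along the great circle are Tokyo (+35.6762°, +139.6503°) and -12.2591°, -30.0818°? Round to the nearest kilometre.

17214 km

Δλ = -30.0818 − 139.6503 = -169.7321°.
Δφ = -12.2591 − 35.6762 = -47.9353°.
a = sin²(Δφ/2) + cos φ₁ · cos φ₂ · sin²(Δλ/2) = 0.952462.
c = 2·atan2(√a, √(1−a)) = 2.70200 rad → d = 6371·c ≈ 17214.42 km.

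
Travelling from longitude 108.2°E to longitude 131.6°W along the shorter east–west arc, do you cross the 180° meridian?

Yes

Naïve |-131.6 − 108.2| = 239.8° > 180°, so the shorter arc goes the other way round — across 180°.
Signed shortest Δλ = ((-131.6 − 108.2 + 180) mod 360) − 180 = 120.2°.
Going east by 120.2° from +108.2° passes through 180° before reaching -131.6°.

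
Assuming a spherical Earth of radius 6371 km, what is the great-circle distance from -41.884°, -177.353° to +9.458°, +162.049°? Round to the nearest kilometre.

6083 km

Δλ = 162.049 − -177.353 = 339.402°; wrapped into (−180°, 180°]: -20.598°.
Δφ = 9.458 − -41.884 = 51.342°.
a = sin²(Δφ/2) + cos φ₁ · cos φ₂ · sin²(Δλ/2) = 0.211139.
c = 2·atan2(√a, √(1−a)) = 0.95486 rad → d = 6371·c ≈ 6083.41 km.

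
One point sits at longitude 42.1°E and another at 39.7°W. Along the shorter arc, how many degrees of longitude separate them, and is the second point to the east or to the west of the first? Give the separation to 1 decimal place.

Raw difference: -39.7 − 42.1 = -81.8°.
Normalise into (−180°, 180°]: -81.8° stays -81.8°.
Negative ⇒ the second point lies to the west; separation 81.8°.

81.8° west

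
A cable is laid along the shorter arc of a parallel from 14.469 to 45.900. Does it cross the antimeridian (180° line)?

Signed shortest Δλ = ((45.900 − 14.469 + 180) mod 360) − 180 = 31.431°.
Going east by 31.431° from +14.469° reaches +45.900° without touching 180°.

No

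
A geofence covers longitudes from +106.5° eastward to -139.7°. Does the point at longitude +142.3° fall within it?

Band width going east from +106.5° to -139.7°: ((-139.7 − 106.5) mod 360) = 113.8°.
Offset of +142.3° east of the west edge: ((142.3 − 106.5) mod 360) = 35.8°.
35.8° ≤ 113.8° ⇒ inside.

Yes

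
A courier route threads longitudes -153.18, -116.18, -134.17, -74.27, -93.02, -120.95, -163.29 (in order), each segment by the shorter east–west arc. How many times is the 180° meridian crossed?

Leg 1: -153.18° → -116.18°, shortest Δλ = 37.0° (east) — does not cross 180°.
Leg 2: -116.18° → -134.17°, shortest Δλ = -17.99° (west) — does not cross 180°.
Leg 3: -134.17° → -74.27°, shortest Δλ = 59.9° (east) — does not cross 180°.
Leg 4: -74.27° → -93.02°, shortest Δλ = -18.75° (west) — does not cross 180°.
Leg 5: -93.02° → -120.95°, shortest Δλ = -27.93° (west) — does not cross 180°.
Leg 6: -120.95° → -163.29°, shortest Δλ = -42.34° (west) — does not cross 180°.
Total crossings: 0.

0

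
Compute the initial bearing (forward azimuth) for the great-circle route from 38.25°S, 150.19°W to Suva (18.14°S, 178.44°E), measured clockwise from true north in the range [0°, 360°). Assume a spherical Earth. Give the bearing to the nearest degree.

Δλ = 178.44 − -150.19 = 328.63°; wrapped into (−180°, 180°]: -31.37°.
θ = atan2( sin Δλ · cos φ₂ , cos φ₁ · sin φ₂ − sin φ₁ · cos φ₂ · cos Δλ )
  = atan2(-0.49469, 0.25782) = -62.472° → normalised to [0°, 360°): 297.528°.

298°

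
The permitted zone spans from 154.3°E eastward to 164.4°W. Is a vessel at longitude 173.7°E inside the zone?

Yes

Band width going east from +154.3° to -164.4°: ((-164.4 − 154.3) mod 360) = 41.3°.
Offset of +173.7° east of the west edge: ((173.7 − 154.3) mod 360) = 19.4°.
19.4° ≤ 41.3° ⇒ inside.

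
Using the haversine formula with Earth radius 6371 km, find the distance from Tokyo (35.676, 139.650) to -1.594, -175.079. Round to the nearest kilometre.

Δλ = -175.079 − 139.650 = -314.729°; wrapped into (−180°, 180°]: 45.271°.
Δφ = -1.594 − 35.676 = -37.270°.
a = sin²(Δφ/2) + cos φ₁ · cos φ₂ · sin²(Δλ/2) = 0.222382.
c = 2·atan2(√a, √(1−a)) = 0.98215 rad → d = 6371·c ≈ 6257.28 km.

6257 km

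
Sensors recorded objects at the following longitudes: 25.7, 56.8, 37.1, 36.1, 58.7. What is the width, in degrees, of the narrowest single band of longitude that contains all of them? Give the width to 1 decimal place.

33.0°

Sort the longitudes: +25.7°, +36.1°, +37.1°, +56.8°, +58.7°.
Eastward gaps between consecutive values (wrapping around): 10.4°, 1.0°, 19.7°, 1.9°, 327.0°.
Largest gap = 327.0° ⇒ minimal covering band is its complement: 360° − 327.0° = 33.0°.
Band runs from +25.7° eastward to +58.7°.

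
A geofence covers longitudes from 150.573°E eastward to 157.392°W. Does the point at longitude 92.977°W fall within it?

No

Band width going east from +150.573° to -157.392°: ((-157.392 − 150.573) mod 360) = 52.035°.
Offset of -92.977° east of the west edge: ((-92.977 − 150.573) mod 360) = 116.450°.
116.450° > 52.035° ⇒ outside.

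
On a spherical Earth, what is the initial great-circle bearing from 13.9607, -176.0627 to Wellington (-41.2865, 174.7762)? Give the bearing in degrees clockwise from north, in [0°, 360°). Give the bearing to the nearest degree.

188°

Δλ = 174.7762 − -176.0627 = 350.8389°; wrapped into (−180°, 180°]: -9.1611°.
θ = atan2( sin Δλ · cos φ₂ , cos φ₁ · sin φ₂ − sin φ₁ · cos φ₂ · cos Δλ )
  = atan2(-0.11963, -0.81931) = -171.692° → normalised to [0°, 360°): 188.308°.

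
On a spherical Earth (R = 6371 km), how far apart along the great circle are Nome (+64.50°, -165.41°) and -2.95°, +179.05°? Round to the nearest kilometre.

7608 km

Δλ = 179.05 − -165.41 = 344.46°; wrapped into (−180°, 180°]: -15.54°.
Δφ = -2.95 − 64.50 = -67.45°.
a = sin²(Δφ/2) + cos φ₁ · cos φ₂ · sin²(Δλ/2) = 0.316114.
c = 2·atan2(√a, √(1−a)) = 1.19418 rad → d = 6371·c ≈ 7608.15 km.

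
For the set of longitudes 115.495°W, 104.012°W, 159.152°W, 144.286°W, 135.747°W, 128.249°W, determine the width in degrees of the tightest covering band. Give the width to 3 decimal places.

Sort the longitudes: -159.152°, -144.286°, -135.747°, -128.249°, -115.495°, -104.012°.
Eastward gaps between consecutive values (wrapping around): 14.866°, 8.539°, 7.498°, 12.754°, 11.483°, 304.860°.
Largest gap = 304.860° ⇒ minimal covering band is its complement: 360° − 304.860° = 55.140°.
Band runs from -159.152° eastward to -104.012°.

55.140°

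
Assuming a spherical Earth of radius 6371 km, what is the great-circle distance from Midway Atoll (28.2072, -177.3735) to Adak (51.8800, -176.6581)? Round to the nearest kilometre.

2633 km

Δλ = -176.6581 − -177.3735 = 0.7154°.
Δφ = 51.8800 − 28.2072 = 23.6728°.
a = sin²(Δφ/2) + cos φ₁ · cos φ₂ · sin²(Δλ/2) = 0.042095.
c = 2·atan2(√a, √(1−a)) = 0.41327 rad → d = 6371·c ≈ 2632.97 km.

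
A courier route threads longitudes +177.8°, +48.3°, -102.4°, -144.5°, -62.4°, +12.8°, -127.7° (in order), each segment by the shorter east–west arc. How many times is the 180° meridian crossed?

Leg 1: +177.8° → +48.3°, shortest Δλ = -129.5° (west) — does not cross 180°.
Leg 2: +48.3° → -102.4°, shortest Δλ = -150.7° (west) — does not cross 180°.
Leg 3: -102.4° → -144.5°, shortest Δλ = -42.1° (west) — does not cross 180°.
Leg 4: -144.5° → -62.4°, shortest Δλ = 82.1° (east) — does not cross 180°.
Leg 5: -62.4° → +12.8°, shortest Δλ = 75.2° (east) — does not cross 180°.
Leg 6: +12.8° → -127.7°, shortest Δλ = -140.5° (west) — does not cross 180°.
Total crossings: 0.

0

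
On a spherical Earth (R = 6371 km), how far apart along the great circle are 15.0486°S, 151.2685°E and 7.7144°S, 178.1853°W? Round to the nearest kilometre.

3424 km

Δλ = -178.1853 − 151.2685 = -329.4538°; wrapped into (−180°, 180°]: 30.5462°.
Δφ = -7.7144 − -15.0486 = 7.3342°.
a = sin²(Δφ/2) + cos φ₁ · cos φ₂ · sin²(Δλ/2) = 0.070495.
c = 2·atan2(√a, √(1−a)) = 0.53746 rad → d = 6371·c ≈ 3424.18 km.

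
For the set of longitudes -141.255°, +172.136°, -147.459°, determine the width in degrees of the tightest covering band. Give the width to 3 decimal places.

46.609°

Sort the longitudes: -147.459°, -141.255°, +172.136°.
Eastward gaps between consecutive values (wrapping around): 6.204°, 313.391°, 40.405°.
Largest gap = 313.391° ⇒ minimal covering band is its complement: 360° − 313.391° = 46.609°.
Band runs from +172.136° eastward to -141.255°, crossing the antimeridian.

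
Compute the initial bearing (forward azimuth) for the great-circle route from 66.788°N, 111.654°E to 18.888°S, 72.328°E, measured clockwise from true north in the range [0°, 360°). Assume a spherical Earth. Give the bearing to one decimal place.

Δλ = 72.328 − 111.654 = -39.326°.
θ = atan2( sin Δλ · cos φ₂ , cos φ₁ · sin φ₂ − sin φ₁ · cos φ₂ · cos Δλ )
  = atan2(-0.59961, -0.80024) = -143.156° → normalised to [0°, 360°): 216.844°.

216.8°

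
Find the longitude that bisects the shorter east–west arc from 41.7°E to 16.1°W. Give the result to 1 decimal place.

12.8°E

Signed shortest Δλ from +41.7° to -16.1° is -57.8°.
Midpoint longitude = +41.7° + (-57.8°)/2 = +41.7° − 28.9° = +12.8°.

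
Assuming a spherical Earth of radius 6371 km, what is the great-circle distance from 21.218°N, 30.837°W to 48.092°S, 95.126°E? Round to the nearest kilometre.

Δλ = 95.126 − -30.837 = 125.963°.
Δφ = -48.092 − 21.218 = -69.310°.
a = sin²(Δφ/2) + cos φ₁ · cos φ₂ · sin²(Δλ/2) = 0.817504.
c = 2·atan2(√a, √(1−a)) = 2.25882 rad → d = 6371·c ≈ 14390.92 km.

14391 km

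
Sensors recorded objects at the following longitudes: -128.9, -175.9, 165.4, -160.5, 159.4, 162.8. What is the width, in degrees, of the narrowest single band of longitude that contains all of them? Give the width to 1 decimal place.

Sort the longitudes: -175.9°, -160.5°, -128.9°, +159.4°, +162.8°, +165.4°.
Eastward gaps between consecutive values (wrapping around): 15.4°, 31.6°, 288.3°, 3.4°, 2.6°, 18.7°.
Largest gap = 288.3° ⇒ minimal covering band is its complement: 360° − 288.3° = 71.7°.
Band runs from +159.4° eastward to -128.9°, crossing the antimeridian.

71.7°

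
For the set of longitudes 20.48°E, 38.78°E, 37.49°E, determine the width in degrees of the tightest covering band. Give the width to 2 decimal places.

18.30°

Sort the longitudes: +20.48°, +37.49°, +38.78°.
Eastward gaps between consecutive values (wrapping around): 17.01°, 1.29°, 341.70°.
Largest gap = 341.70° ⇒ minimal covering band is its complement: 360° − 341.70° = 18.30°.
Band runs from +20.48° eastward to +38.78°.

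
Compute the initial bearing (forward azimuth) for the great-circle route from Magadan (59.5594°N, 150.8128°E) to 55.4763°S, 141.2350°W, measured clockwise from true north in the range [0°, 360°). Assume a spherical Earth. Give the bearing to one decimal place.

138.8°

Δλ = -141.2350 − 150.8128 = -292.0478°; wrapped into (−180°, 180°]: 67.9522°.
θ = atan2( sin Δλ · cos φ₂ , cos φ₁ · sin φ₂ − sin φ₁ · cos φ₂ · cos Δλ )
  = atan2(0.52530, -0.60084) = 138.838° → normalised to [0°, 360°): 138.838°.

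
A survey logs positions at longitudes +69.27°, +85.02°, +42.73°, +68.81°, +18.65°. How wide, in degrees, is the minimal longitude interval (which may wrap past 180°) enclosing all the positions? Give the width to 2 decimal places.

66.37°

Sort the longitudes: +18.65°, +42.73°, +68.81°, +69.27°, +85.02°.
Eastward gaps between consecutive values (wrapping around): 24.08°, 26.08°, 0.46°, 15.75°, 293.63°.
Largest gap = 293.63° ⇒ minimal covering band is its complement: 360° − 293.63° = 66.37°.
Band runs from +18.65° eastward to +85.02°.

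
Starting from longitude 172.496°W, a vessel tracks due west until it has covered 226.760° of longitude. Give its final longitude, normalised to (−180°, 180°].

39.256°W

Start at -172.496°; shift −226.760° → -399.256°.
-399.256° lies outside (−180°, 180°]; add 360° → -39.256°.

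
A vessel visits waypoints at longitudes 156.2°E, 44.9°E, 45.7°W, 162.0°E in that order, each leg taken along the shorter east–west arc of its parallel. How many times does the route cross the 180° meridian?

Leg 1: +156.2° → +44.9°, shortest Δλ = -111.3° (west) — does not cross 180°.
Leg 2: +44.9° → -45.7°, shortest Δλ = -90.6° (west) — does not cross 180°.
Leg 3: -45.7° → +162.0°, shortest Δλ = -152.3° (west) — crosses 180°.
Total crossings: 1.

1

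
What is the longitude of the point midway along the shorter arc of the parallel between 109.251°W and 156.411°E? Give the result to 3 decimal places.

Signed shortest Δλ from -109.251° to +156.411° is -94.338°.
Midpoint longitude = -109.251° + (-94.338°)/2 = -109.251° − 47.169° = -156.420°.
(The naïve average (-109.251 + +156.411)/2 = 23.58° is on the wrong side of the globe.)

156.420°W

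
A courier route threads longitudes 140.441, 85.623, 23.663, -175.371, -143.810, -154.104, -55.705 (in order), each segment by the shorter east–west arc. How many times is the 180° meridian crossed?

1

Leg 1: +140.441° → +85.623°, shortest Δλ = -54.818° (west) — does not cross 180°.
Leg 2: +85.623° → +23.663°, shortest Δλ = -61.96° (west) — does not cross 180°.
Leg 3: +23.663° → -175.371°, shortest Δλ = 160.966° (east) — crosses 180°.
Leg 4: -175.371° → -143.810°, shortest Δλ = 31.561° (east) — does not cross 180°.
Leg 5: -143.810° → -154.104°, shortest Δλ = -10.294° (west) — does not cross 180°.
Leg 6: -154.104° → -55.705°, shortest Δλ = 98.399° (east) — does not cross 180°.
Total crossings: 1.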